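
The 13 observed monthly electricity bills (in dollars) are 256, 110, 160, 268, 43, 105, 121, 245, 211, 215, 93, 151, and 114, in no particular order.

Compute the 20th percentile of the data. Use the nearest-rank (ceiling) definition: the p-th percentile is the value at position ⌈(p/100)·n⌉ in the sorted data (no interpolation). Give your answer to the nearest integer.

Sorted: 43, 93, 105, 110, 114, 121, 151, 160, 211, 215, 245, 256, 268.
n = 13.
Position = ⌈20/100 · 13⌉ = ⌈2.6⌉ = 3.
The value at rank 3 is 105.

105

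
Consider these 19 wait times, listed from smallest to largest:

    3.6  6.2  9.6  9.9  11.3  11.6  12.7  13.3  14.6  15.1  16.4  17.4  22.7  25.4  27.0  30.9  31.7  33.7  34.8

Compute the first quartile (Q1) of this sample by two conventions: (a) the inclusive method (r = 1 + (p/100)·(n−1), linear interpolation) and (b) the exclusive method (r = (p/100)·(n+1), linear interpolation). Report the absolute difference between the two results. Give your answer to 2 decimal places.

n = 19.
(a) r = 5.5; between ranks 5 (11.3) and 6 (11.6): 11.45.
(b) r = 5 → value at rank 5 = 11.3.
|11.45 − 11.3| = 0.15.

0.15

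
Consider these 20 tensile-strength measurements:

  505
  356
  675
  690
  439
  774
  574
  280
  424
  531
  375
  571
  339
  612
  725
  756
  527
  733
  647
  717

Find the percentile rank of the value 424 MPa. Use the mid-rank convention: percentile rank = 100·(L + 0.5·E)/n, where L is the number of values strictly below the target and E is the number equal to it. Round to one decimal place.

22.5

Sorted: 280, 339, 356, 375, 424, 439, 505, 527, 531, 571, 574, 612, 647, 675, 690, 717, 725, 733, 756, 774.
Count below 424: L = 4; count equal: E = 1; n = 20.
Percentile rank = 100·(4 + 0.5·1)/20 = 100·4.5/20 = 22.5.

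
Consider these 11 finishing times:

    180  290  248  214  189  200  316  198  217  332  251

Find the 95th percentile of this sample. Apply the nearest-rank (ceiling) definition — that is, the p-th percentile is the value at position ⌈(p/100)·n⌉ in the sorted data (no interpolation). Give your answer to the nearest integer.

Sorted: 180, 189, 198, 200, 214, 217, 248, 251, 290, 316, 332.
n = 11.
Position = ⌈95/100 · 11⌉ = ⌈10.45⌉ = 11.
The value at rank 11 is 332.

332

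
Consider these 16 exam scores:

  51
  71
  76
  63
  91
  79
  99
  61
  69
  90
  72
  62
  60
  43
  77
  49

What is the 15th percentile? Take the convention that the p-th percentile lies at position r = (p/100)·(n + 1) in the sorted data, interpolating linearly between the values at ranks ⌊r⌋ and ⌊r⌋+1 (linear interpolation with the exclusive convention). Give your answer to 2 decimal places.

50.10

Sorted: 43, 49, 51, 60, 61, 62, 63, 69, 71, 72, 76, 77, 79, 90, 91, 99.
n = 16.
r = (15/100)·(16 + 1) = 2.55.
Rank 2 is 49 and rank 3 is 51.
Interpolate: 49 + 0.55·(51 − 49) = 49 + 0.55·2 = 50.1.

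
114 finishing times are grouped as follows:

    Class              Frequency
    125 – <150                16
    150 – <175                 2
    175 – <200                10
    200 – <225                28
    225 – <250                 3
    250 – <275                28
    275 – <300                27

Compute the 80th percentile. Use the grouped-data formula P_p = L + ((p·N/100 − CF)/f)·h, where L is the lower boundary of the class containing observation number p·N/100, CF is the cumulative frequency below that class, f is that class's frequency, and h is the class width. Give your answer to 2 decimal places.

N = 114; target position k = 80/100 · 114 = 91.2.
Cumulative frequencies: 16, 18, 28, 56, 59, 87, 114.
Observation 91.2 falls in the class 275 – <300.
L = 275, CF = 87, f = 27, h = 25.
P80 = 275 + ((91.2 − 87)/27)·25 = 275 + 3.88889 = 278.889.

278.89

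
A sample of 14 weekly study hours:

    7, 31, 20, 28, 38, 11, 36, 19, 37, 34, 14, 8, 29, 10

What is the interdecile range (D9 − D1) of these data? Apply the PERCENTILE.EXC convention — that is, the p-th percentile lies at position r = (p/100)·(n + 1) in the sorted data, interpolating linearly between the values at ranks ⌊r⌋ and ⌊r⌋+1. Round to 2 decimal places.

Sorted: 7, 8, 10, 11, 14, 19, 20, 28, 29, 31, 34, 36, 37, 38.
n = 14.
P10: r = 1.5; ranks 1–2 are 7, 8; interpolating gives 7.5.
P90: r = 13.5; ranks 13–14 are 37, 38; interpolating gives 37.5.
Difference: 37.5 − 7.5 = 30.

30.00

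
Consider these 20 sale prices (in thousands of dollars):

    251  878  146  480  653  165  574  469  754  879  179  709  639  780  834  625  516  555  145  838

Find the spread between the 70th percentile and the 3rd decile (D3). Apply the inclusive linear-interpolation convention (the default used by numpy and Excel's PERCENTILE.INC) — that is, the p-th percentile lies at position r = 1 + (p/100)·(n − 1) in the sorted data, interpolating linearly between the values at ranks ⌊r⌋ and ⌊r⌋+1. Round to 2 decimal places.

245.80

Sorted: 145, 146, 165, 179, 251, 469, 480, 516, 555, 574, 625, 639, 653, 709, 754, 780, 834, 838, 878, 879.
n = 20.
P30: r = 6.7; ranks 6–7 are 469, 480; interpolating gives 476.7.
P70: r = 14.3; ranks 14–15 are 709, 754; interpolating gives 722.5.
Difference: 722.5 − 476.7 = 245.8.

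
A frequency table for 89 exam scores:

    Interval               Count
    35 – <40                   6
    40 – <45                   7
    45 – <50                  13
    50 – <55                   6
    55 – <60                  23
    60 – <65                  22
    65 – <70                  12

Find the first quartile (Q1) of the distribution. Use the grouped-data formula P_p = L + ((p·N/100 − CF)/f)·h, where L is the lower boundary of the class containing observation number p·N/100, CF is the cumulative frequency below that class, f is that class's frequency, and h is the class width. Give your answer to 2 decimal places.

48.56

N = 89; target position k = 25/100 · 89 = 22.25.
Cumulative frequencies: 6, 13, 26, 32, 55, 77, 89.
Observation 22.25 falls in the class 45 – <50.
L = 45, CF = 13, f = 13, h = 5.
P25 = 45 + ((22.25 − 13)/13)·5 = 45 + 3.55769 = 48.5577.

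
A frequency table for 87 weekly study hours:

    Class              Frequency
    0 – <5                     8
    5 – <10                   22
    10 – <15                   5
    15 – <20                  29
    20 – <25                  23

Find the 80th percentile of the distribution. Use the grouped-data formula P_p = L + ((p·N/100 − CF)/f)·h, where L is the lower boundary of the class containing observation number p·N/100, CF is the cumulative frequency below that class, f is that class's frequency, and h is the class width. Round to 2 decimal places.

N = 87; target position k = 80/100 · 87 = 69.6.
Cumulative frequencies: 8, 30, 35, 64, 87.
Observation 69.6 falls in the class 20 – <25.
L = 20, CF = 64, f = 23, h = 5.
P80 = 20 + ((69.6 − 64)/23)·5 = 20 + 1.21739 = 21.2174.

21.22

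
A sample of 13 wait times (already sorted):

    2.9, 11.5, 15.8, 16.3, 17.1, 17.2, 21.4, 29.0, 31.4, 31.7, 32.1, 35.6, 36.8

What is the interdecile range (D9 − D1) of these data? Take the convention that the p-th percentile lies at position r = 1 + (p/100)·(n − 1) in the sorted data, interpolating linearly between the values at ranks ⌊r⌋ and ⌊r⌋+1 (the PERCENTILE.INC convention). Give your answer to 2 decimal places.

n = 13.
P10: r = 2.2; ranks 2–3 are 11.5, 15.8; interpolating gives 12.36.
P90: r = 11.8; ranks 11–12 are 32.1, 35.6; interpolating gives 34.9.
Difference: 34.9 − 12.36 = 22.54.

22.54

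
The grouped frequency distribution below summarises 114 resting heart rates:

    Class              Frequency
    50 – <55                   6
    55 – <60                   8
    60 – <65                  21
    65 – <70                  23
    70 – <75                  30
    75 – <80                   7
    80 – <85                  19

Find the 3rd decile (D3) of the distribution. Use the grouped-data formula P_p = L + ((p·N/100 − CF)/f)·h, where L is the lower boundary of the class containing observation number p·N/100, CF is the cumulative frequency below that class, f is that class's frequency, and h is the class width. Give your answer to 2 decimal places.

64.81

N = 114; target position k = 30/100 · 114 = 34.2.
Cumulative frequencies: 6, 14, 35, 58, 88, 95, 114.
Observation 34.2 falls in the class 60 – <65.
L = 60, CF = 14, f = 21, h = 5.
P30 = 60 + ((34.2 − 14)/21)·5 = 60 + 4.80952 = 64.8095.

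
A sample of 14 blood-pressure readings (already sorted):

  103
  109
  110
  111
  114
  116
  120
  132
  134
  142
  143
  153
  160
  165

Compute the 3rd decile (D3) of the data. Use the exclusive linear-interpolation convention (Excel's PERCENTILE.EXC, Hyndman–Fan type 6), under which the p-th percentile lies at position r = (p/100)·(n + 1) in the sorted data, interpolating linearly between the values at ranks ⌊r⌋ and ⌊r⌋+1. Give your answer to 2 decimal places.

112.50

n = 14.
r = (30/100)·(14 + 1) = 4.5.
Rank 4 is 111 and rank 5 is 114.
Interpolate: 111 + 0.5·(114 − 111) = 111 + 0.5·3 = 112.5.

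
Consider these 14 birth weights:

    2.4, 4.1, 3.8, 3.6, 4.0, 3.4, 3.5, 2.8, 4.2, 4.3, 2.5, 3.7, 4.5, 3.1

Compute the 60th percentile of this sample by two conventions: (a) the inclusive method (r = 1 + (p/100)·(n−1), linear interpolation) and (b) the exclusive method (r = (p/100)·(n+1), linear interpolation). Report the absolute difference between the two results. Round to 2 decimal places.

0.02

Sorted: 2.4, 2.5, 2.8, 3.1, 3.4, 3.5, 3.6, 3.7, 3.8, 4.0, 4.1, 4.2, 4.3, 4.5.
n = 14.
(a) r = 8.8; between ranks 8 (3.7) and 9 (3.8): 3.78.
(b) r = 9 → value at rank 9 = 3.8.
|3.78 − 3.8| = 0.02.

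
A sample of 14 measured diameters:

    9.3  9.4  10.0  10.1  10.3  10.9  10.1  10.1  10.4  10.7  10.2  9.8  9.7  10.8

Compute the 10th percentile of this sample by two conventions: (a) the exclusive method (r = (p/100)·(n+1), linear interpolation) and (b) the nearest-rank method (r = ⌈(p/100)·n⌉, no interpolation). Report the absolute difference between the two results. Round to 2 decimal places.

0.05

Sorted: 9.3, 9.4, 9.7, 9.8, 10.0, 10.1, 10.1, 10.1, 10.2, 10.3, 10.4, 10.7, 10.8, 10.9.
n = 14.
(a) r = 1.5; between ranks 1 (9.3) and 2 (9.4): 9.35.
(b) the nearest-rank method: rank 2 → 9.4.
|9.35 − 9.4| = 0.05.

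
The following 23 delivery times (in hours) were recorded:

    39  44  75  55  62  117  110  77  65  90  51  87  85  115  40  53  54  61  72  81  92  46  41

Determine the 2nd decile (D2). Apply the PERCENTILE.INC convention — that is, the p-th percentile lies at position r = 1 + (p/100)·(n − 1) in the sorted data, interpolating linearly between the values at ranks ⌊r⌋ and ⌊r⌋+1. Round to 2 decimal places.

Sorted: 39, 40, 41, 44, 46, 51, 53, 54, 55, 61, 62, 65, 72, 75, 77, 81, 85, 87, 90, 92, 110, 115, 117.
n = 23.
r = 1 + (20/100)·(23 − 1) = 1 + 4.4 = 5.4.
Rank 5 is 46 and rank 6 is 51.
Interpolate: 46 + 0.4·(51 − 46) = 46 + 0.4·5 = 48.

48.00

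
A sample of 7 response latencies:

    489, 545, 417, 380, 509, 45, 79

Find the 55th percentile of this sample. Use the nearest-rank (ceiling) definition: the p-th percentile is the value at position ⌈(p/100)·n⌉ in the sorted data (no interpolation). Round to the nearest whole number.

417

Sorted: 45, 79, 380, 417, 489, 509, 545.
n = 7.
Position = ⌈55/100 · 7⌉ = ⌈3.85⌉ = 4.
The value at rank 4 is 417.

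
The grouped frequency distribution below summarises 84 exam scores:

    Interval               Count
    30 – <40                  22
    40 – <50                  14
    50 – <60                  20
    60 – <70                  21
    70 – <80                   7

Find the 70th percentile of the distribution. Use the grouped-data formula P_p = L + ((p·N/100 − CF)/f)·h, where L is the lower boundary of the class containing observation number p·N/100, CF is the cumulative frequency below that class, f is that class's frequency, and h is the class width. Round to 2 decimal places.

N = 84; target position k = 70/100 · 84 = 58.8.
Cumulative frequencies: 22, 36, 56, 77, 84.
Observation 58.8 falls in the class 60 – <70.
L = 60, CF = 56, f = 21, h = 10.
P70 = 60 + ((58.8 − 56)/21)·10 = 60 + 1.33333 = 61.3333.

61.33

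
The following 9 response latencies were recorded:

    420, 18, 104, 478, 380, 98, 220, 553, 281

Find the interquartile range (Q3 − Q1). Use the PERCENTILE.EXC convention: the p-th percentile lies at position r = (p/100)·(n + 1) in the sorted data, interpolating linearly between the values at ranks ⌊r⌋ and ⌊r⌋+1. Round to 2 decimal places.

348.00

Sorted: 18, 98, 104, 220, 281, 380, 420, 478, 553.
n = 9.
P25: r = 2.5; ranks 2–3 are 98, 104; interpolating gives 101.
P75: r = 7.5; ranks 7–8 are 420, 478; interpolating gives 449.
Difference: 449 − 101 = 348.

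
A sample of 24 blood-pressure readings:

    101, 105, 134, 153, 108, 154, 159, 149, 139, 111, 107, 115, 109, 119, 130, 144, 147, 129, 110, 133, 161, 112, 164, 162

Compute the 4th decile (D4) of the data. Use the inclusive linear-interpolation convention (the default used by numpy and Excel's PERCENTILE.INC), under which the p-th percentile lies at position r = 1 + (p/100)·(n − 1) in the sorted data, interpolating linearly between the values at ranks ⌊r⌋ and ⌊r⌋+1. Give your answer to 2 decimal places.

121.00

Sorted: 101, 105, 107, 108, 109, 110, 111, 112, 115, 119, 129, 130, 133, 134, 139, 144, 147, 149, 153, 154, 159, 161, 162, 164.
n = 24.
r = 1 + (40/100)·(24 − 1) = 1 + 9.2 = 10.2.
Rank 10 is 119 and rank 11 is 129.
Interpolate: 119 + 0.2·(129 − 119) = 119 + 0.2·10 = 121.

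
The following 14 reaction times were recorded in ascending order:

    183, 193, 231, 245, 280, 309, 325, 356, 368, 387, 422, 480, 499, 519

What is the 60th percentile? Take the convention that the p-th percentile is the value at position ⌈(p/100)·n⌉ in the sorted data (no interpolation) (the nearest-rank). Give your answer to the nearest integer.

n = 14.
Position = ⌈60/100 · 14⌉ = ⌈8.4⌉ = 9.
The value at rank 9 is 368.

368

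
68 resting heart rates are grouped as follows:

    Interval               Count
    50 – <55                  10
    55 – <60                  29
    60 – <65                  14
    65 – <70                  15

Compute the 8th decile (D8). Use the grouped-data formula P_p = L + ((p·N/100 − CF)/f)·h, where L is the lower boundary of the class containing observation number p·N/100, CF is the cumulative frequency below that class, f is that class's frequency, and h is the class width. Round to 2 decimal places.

65.47

N = 68; target position k = 80/100 · 68 = 54.4.
Cumulative frequencies: 10, 39, 53, 68.
Observation 54.4 falls in the class 65 – <70.
L = 65, CF = 53, f = 15, h = 5.
P80 = 65 + ((54.4 − 53)/15)·5 = 65 + 0.466667 = 65.4667.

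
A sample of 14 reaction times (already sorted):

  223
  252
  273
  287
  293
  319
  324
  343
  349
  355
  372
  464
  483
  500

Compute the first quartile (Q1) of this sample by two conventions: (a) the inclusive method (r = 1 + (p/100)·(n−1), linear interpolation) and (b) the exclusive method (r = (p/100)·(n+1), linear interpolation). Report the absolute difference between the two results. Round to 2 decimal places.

5.00

n = 14.
(a) r = 4.25; between ranks 4 (287) and 5 (293): 288.5.
(b) r = 3.75; between ranks 3 (273) and 4 (287): 283.5.
|288.5 − 283.5| = 5.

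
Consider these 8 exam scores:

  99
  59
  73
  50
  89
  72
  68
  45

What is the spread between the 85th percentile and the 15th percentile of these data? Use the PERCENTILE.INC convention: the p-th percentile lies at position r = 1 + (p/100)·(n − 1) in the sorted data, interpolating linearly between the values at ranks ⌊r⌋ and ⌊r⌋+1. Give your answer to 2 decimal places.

Sorted: 45, 50, 59, 68, 72, 73, 89, 99.
n = 8.
P15: r = 2.05; ranks 2–3 are 50, 59; interpolating gives 50.45.
P85: r = 6.95; ranks 6–7 are 73, 89; interpolating gives 88.2.
Difference: 88.2 − 50.45 = 37.75.

37.75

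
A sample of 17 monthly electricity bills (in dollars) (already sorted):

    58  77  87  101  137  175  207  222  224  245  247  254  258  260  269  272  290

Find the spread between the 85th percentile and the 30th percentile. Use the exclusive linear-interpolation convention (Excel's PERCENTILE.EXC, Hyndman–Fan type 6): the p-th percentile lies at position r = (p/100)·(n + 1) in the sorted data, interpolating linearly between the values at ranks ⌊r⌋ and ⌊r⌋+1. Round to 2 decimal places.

n = 17.
P30: r = 5.4; ranks 5–6 are 137, 175; interpolating gives 152.2.
P85: r = 15.3; ranks 15–16 are 269, 272; interpolating gives 269.9.
Difference: 269.9 − 152.2 = 117.7.

117.70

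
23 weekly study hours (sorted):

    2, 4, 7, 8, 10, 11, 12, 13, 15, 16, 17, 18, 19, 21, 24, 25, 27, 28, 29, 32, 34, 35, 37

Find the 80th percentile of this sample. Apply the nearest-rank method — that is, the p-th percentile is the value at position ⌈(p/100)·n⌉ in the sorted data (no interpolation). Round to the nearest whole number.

29

n = 23.
Position = ⌈80/100 · 23⌉ = ⌈18.4⌉ = 19.
The value at rank 19 is 29.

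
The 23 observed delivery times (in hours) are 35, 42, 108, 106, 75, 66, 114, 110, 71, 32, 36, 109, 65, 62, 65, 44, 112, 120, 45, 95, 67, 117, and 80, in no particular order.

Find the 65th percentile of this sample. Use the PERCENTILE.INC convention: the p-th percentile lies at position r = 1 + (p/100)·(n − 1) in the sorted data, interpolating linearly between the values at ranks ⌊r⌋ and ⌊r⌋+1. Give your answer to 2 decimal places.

98.30

Sorted: 32, 35, 36, 42, 44, 45, 62, 65, 65, 66, 67, 71, 75, 80, 95, 106, 108, 109, 110, 112, 114, 117, 120.
n = 23.
r = 1 + (65/100)·(23 − 1) = 1 + 14.3 = 15.3.
Rank 15 is 95 and rank 16 is 106.
Interpolate: 95 + 0.3·(106 − 95) = 95 + 0.3·11 = 98.3.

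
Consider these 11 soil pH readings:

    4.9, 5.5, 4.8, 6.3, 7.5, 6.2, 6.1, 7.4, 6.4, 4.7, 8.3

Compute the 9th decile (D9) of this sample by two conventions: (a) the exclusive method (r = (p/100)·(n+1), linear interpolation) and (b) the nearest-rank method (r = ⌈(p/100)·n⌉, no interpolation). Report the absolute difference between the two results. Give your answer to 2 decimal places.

Sorted: 4.7, 4.8, 4.9, 5.5, 6.1, 6.2, 6.3, 6.4, 7.4, 7.5, 8.3.
n = 11.
(a) r = 10.8; between ranks 10 (7.5) and 11 (8.3): 8.14.
(b) the nearest-rank method: rank 10 → 7.5.
|8.14 − 7.5| = 0.64.

0.64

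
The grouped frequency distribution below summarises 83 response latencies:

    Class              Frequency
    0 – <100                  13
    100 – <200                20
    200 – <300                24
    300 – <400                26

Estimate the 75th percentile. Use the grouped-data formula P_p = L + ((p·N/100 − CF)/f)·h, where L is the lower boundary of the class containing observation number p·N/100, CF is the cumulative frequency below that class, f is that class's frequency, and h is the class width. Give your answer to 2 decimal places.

320.19

N = 83; target position k = 75/100 · 83 = 62.25.
Cumulative frequencies: 13, 33, 57, 83.
Observation 62.25 falls in the class 300 – <400.
L = 300, CF = 57, f = 26, h = 100.
P75 = 300 + ((62.25 − 57)/26)·100 = 300 + 20.1923 = 320.192.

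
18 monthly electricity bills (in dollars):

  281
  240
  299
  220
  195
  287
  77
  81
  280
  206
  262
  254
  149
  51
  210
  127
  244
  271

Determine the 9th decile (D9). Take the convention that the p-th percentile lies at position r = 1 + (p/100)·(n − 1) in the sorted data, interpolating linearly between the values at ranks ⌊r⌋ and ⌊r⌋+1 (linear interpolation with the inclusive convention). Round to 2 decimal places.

Sorted: 51, 77, 81, 127, 149, 195, 206, 210, 220, 240, 244, 254, 262, 271, 280, 281, 287, 299.
n = 18.
r = 1 + (90/100)·(18 − 1) = 1 + 15.3 = 16.3.
Rank 16 is 281 and rank 17 is 287.
Interpolate: 281 + 0.3·(287 − 281) = 281 + 0.3·6 = 282.8.

282.80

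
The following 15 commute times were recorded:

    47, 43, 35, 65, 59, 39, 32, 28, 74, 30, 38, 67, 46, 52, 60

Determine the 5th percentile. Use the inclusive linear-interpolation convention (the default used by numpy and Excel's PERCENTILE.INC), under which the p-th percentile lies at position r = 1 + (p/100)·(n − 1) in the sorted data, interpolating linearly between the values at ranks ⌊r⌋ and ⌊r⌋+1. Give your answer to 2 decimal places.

Sorted: 28, 30, 32, 35, 38, 39, 43, 46, 47, 52, 59, 60, 65, 67, 74.
n = 15.
r = 1 + (5/100)·(15 − 1) = 1 + 0.7 = 1.7.
Rank 1 is 28 and rank 2 is 30.
Interpolate: 28 + 0.7·(30 − 28) = 28 + 0.7·2 = 29.4.

29.40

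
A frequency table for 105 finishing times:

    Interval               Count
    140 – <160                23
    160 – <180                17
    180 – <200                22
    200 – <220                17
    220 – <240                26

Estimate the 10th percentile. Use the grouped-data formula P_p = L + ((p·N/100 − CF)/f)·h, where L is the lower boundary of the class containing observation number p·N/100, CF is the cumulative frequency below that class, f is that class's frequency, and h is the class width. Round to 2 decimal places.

N = 105; target position k = 10/100 · 105 = 10.5.
Cumulative frequencies: 23, 40, 62, 79, 105.
Observation 10.5 falls in the class 140 – <160.
L = 140, CF = 0, f = 23, h = 20.
P10 = 140 + ((10.5 − 0)/23)·20 = 140 + 9.13043 = 149.13.

149.13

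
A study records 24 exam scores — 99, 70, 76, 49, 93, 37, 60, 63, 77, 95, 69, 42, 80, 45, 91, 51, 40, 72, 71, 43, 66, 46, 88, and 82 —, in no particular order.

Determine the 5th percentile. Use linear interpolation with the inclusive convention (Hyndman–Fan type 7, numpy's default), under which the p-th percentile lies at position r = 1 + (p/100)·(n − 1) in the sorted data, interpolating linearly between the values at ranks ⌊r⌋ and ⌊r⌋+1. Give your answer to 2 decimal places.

40.30

Sorted: 37, 40, 42, 43, 45, 46, 49, 51, 60, 63, 66, 69, 70, 71, 72, 76, 77, 80, 82, 88, 91, 93, 95, 99.
n = 24.
r = 1 + (5/100)·(24 − 1) = 1 + 1.15 = 2.15.
Rank 2 is 40 and rank 3 is 42.
Interpolate: 40 + 0.15·(42 − 40) = 40 + 0.15·2 = 40.3.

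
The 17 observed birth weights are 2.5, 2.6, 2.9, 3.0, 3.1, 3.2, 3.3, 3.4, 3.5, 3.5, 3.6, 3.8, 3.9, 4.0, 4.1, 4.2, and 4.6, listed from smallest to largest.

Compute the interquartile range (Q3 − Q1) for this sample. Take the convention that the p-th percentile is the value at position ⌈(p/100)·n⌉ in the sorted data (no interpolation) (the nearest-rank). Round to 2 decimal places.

0.80

n = 17.
P25: rank ⌈25/100·17⌉ = 5 → 3.1.
P75: rank ⌈75/100·17⌉ = 13 → 3.9.
Difference: 3.9 − 3.1 = 0.8.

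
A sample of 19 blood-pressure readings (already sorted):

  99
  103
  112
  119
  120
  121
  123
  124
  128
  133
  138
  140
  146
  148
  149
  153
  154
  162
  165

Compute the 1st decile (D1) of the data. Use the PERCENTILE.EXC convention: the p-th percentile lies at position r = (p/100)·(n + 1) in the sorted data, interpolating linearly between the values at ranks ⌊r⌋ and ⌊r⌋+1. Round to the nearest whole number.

103

n = 19.
r = (10/100)·(19 + 1) = 2.
r is an integer, so P10 is the value at rank 2: 103.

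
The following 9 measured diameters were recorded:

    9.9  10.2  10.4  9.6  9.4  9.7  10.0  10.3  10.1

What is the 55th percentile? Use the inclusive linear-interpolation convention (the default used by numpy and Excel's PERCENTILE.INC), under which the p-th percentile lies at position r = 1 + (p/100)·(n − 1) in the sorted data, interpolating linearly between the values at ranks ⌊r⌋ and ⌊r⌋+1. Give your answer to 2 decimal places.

10.04

Sorted: 9.4, 9.6, 9.7, 9.9, 10.0, 10.1, 10.2, 10.3, 10.4.
n = 9.
r = 1 + (55/100)·(9 − 1) = 1 + 4.4 = 5.4.
Rank 5 is 10.0 and rank 6 is 10.1.
Interpolate: 10.0 + 0.4·(10.1 − 10.0) = 10.0 + 0.4·0.1 = 10.04.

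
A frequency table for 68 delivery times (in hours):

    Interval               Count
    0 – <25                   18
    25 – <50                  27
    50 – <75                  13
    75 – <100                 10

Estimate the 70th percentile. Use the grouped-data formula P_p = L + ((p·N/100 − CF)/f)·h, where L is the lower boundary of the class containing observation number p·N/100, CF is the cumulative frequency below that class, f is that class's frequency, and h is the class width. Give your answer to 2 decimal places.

N = 68; target position k = 70/100 · 68 = 47.6.
Cumulative frequencies: 18, 45, 58, 68.
Observation 47.6 falls in the class 50 – <75.
L = 50, CF = 45, f = 13, h = 25.
P70 = 50 + ((47.6 − 45)/13)·25 = 50 + 5 = 55.

55.00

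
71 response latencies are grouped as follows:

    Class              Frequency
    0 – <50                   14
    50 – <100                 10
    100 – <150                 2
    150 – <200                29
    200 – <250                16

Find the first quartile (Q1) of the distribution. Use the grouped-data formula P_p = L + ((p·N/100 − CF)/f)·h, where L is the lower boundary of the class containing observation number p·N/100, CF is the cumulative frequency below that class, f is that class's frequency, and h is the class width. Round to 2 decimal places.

68.75

N = 71; target position k = 25/100 · 71 = 17.75.
Cumulative frequencies: 14, 24, 26, 55, 71.
Observation 17.75 falls in the class 50 – <100.
L = 50, CF = 14, f = 10, h = 50.
P25 = 50 + ((17.75 − 14)/10)·50 = 50 + 18.75 = 68.75.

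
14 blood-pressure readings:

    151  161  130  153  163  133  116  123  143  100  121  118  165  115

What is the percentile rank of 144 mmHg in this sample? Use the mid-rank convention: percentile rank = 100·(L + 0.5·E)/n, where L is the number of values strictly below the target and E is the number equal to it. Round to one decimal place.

64.3

Sorted: 100, 115, 116, 118, 121, 123, 130, 133, 143, 151, 153, 161, 163, 165.
Count below 144: L = 9; count equal: E = 0; n = 14.
Percentile rank = 100·(9 + 0.5·0)/14 = 100·9/14 = 64.29.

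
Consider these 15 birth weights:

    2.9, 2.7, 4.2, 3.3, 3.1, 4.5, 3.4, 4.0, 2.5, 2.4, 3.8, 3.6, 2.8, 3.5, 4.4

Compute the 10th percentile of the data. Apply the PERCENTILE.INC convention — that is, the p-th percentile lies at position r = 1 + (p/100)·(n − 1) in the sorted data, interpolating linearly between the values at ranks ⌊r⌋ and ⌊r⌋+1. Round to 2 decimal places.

Sorted: 2.4, 2.5, 2.7, 2.8, 2.9, 3.1, 3.3, 3.4, 3.5, 3.6, 3.8, 4.0, 4.2, 4.4, 4.5.
n = 15.
r = 1 + (10/100)·(15 − 1) = 1 + 1.4 = 2.4.
Rank 2 is 2.5 and rank 3 is 2.7.
Interpolate: 2.5 + 0.4·(2.7 − 2.5) = 2.5 + 0.4·0.2 = 2.58.

2.58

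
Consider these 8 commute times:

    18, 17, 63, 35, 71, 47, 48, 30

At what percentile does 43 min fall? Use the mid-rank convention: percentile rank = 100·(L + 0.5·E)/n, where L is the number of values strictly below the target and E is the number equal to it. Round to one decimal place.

50.0

Sorted: 17, 18, 30, 35, 47, 48, 63, 71.
Count below 43: L = 4; count equal: E = 0; n = 8.
Percentile rank = 100·(4 + 0.5·0)/8 = 100·4/8 = 50.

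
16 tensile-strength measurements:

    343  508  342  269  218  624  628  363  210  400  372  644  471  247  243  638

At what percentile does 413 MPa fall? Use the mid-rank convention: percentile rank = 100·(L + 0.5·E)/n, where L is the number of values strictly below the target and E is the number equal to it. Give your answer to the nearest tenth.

Sorted: 210, 218, 243, 247, 269, 342, 343, 363, 372, 400, 471, 508, 624, 628, 638, 644.
Count below 413: L = 10; count equal: E = 0; n = 16.
Percentile rank = 100·(10 + 0.5·0)/16 = 100·10/16 = 62.5.

62.5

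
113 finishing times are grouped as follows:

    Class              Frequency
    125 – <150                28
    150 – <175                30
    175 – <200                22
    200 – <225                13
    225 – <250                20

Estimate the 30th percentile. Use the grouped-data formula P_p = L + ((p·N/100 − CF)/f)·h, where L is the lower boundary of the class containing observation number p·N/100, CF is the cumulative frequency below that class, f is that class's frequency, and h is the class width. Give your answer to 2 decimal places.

N = 113; target position k = 30/100 · 113 = 33.9.
Cumulative frequencies: 28, 58, 80, 93, 113.
Observation 33.9 falls in the class 150 – <175.
L = 150, CF = 28, f = 30, h = 25.
P30 = 150 + ((33.9 − 28)/30)·25 = 150 + 4.91667 = 154.917.

154.92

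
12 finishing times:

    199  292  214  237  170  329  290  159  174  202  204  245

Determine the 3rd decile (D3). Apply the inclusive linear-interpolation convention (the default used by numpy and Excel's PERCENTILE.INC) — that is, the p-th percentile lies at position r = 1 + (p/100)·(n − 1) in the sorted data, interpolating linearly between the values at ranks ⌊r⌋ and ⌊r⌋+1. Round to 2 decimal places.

199.90

Sorted: 159, 170, 174, 199, 202, 204, 214, 237, 245, 290, 292, 329.
n = 12.
r = 1 + (30/100)·(12 − 1) = 1 + 3.3 = 4.3.
Rank 4 is 199 and rank 5 is 202.
Interpolate: 199 + 0.3·(202 − 199) = 199 + 0.3·3 = 199.9.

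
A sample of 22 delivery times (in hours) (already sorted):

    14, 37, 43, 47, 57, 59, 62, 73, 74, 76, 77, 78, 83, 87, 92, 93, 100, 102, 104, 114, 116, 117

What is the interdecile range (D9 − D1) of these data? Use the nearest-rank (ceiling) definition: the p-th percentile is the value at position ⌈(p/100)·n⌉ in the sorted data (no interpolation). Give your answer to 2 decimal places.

n = 22.
P10: rank ⌈10/100·22⌉ = 3 → 43.
P90: rank ⌈90/100·22⌉ = 20 → 114.
Difference: 114 − 43 = 71.

71.00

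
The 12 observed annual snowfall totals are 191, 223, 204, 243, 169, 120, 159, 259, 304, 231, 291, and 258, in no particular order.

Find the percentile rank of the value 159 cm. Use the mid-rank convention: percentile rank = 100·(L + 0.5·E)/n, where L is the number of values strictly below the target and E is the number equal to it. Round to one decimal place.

12.5

Sorted: 120, 159, 169, 191, 204, 223, 231, 243, 258, 259, 291, 304.
Count below 159: L = 1; count equal: E = 1; n = 12.
Percentile rank = 100·(1 + 0.5·1)/12 = 100·1.5/12 = 12.5.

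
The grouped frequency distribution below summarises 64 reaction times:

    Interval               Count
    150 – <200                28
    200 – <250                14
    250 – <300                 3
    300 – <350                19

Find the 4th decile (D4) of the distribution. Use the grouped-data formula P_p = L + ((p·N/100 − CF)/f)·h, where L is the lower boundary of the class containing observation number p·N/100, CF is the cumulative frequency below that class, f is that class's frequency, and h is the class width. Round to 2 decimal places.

195.71

N = 64; target position k = 40/100 · 64 = 25.6.
Cumulative frequencies: 28, 42, 45, 64.
Observation 25.6 falls in the class 150 – <200.
L = 150, CF = 0, f = 28, h = 50.
P40 = 150 + ((25.6 − 0)/28)·50 = 150 + 45.7143 = 195.714.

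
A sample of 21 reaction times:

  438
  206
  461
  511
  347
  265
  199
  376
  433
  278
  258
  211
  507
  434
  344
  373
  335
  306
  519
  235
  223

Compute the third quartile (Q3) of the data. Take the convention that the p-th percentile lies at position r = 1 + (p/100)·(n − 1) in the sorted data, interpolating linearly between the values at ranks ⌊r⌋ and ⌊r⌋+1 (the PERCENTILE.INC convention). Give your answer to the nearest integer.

434

Sorted: 199, 206, 211, 223, 235, 258, 265, 278, 306, 335, 344, 347, 373, 376, 433, 434, 438, 461, 507, 511, 519.
n = 21.
r = 1 + (75/100)·(21 − 1) = 1 + 15 = 16.
r is an integer, so P75 is the value at rank 16: 434.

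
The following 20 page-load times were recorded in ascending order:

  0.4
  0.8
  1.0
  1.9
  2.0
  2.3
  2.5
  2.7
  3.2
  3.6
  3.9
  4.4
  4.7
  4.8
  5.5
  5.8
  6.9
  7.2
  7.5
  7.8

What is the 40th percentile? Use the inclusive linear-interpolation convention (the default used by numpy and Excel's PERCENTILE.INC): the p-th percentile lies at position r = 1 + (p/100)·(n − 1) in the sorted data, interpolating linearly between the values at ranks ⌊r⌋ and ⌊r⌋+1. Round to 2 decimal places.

n = 20.
r = 1 + (40/100)·(20 − 1) = 1 + 7.6 = 8.6.
Rank 8 is 2.7 and rank 9 is 3.2.
Interpolate: 2.7 + 0.6·(3.2 − 2.7) = 2.7 + 0.6·0.5 = 3.

3.00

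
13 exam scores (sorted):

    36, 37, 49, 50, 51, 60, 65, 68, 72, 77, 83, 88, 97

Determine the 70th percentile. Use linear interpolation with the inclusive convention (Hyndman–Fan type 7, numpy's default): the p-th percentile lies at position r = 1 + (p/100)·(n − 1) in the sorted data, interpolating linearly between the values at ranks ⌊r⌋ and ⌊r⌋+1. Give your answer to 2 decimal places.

74.00

n = 13.
r = 1 + (70/100)·(13 − 1) = 1 + 8.4 = 9.4.
Rank 9 is 72 and rank 10 is 77.
Interpolate: 72 + 0.4·(77 − 72) = 72 + 0.4·5 = 74.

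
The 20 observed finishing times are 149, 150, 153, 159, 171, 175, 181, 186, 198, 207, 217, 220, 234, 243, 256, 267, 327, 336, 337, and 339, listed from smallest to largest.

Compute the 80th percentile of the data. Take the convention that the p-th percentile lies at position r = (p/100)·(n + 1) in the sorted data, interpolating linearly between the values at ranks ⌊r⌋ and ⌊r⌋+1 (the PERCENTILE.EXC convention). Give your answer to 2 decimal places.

315.00

n = 20.
r = (80/100)·(20 + 1) = 16.8.
Rank 16 is 267 and rank 17 is 327.
Interpolate: 267 + 0.8·(327 − 267) = 267 + 0.8·60 = 315.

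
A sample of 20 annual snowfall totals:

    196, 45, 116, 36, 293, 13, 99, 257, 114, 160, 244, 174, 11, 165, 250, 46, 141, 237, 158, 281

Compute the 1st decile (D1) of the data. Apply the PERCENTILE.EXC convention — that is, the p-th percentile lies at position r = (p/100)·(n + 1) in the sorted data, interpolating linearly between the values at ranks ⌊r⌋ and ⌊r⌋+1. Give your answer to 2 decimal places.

15.30

Sorted: 11, 13, 36, 45, 46, 99, 114, 116, 141, 158, 160, 165, 174, 196, 237, 244, 250, 257, 281, 293.
n = 20.
r = (10/100)·(20 + 1) = 2.1.
Rank 2 is 13 and rank 3 is 36.
Interpolate: 13 + 0.1·(36 − 13) = 13 + 0.1·23 = 15.3.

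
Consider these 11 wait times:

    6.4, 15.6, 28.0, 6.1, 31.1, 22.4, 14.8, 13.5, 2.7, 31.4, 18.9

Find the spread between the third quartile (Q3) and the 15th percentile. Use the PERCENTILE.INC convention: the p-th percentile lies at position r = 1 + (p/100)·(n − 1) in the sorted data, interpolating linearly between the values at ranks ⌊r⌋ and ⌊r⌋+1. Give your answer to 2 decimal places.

18.95

Sorted: 2.7, 6.1, 6.4, 13.5, 14.8, 15.6, 18.9, 22.4, 28.0, 31.1, 31.4.
n = 11.
P15: r = 2.5; ranks 2–3 are 6.1, 6.4; interpolating gives 6.25.
P75: r = 8.5; ranks 8–9 are 22.4, 28.0; interpolating gives 25.2.
Difference: 25.2 − 6.25 = 18.95.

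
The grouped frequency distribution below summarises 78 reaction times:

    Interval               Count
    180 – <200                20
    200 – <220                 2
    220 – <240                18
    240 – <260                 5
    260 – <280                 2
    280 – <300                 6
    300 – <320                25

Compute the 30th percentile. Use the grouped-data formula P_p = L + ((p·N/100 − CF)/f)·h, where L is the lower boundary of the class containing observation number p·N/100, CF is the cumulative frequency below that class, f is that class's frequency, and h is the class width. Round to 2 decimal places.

N = 78; target position k = 30/100 · 78 = 23.4.
Cumulative frequencies: 20, 22, 40, 45, 47, 53, 78.
Observation 23.4 falls in the class 220 – <240.
L = 220, CF = 22, f = 18, h = 20.
P30 = 220 + ((23.4 − 22)/18)·20 = 220 + 1.55556 = 221.556.

221.56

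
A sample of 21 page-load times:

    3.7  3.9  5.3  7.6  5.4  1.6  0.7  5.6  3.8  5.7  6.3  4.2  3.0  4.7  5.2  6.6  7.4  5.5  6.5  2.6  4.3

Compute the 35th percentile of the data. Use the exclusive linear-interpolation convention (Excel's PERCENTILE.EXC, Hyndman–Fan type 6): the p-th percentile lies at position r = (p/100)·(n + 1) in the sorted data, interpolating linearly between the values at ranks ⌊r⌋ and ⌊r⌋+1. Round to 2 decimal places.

4.11

Sorted: 0.7, 1.6, 2.6, 3.0, 3.7, 3.8, 3.9, 4.2, 4.3, 4.7, 5.2, 5.3, 5.4, 5.5, 5.6, 5.7, 6.3, 6.5, 6.6, 7.4, 7.6.
n = 21.
r = (35/100)·(21 + 1) = 7.7.
Rank 7 is 3.9 and rank 8 is 4.2.
Interpolate: 3.9 + 0.7·(4.2 − 3.9) = 3.9 + 0.7·0.3 = 4.11.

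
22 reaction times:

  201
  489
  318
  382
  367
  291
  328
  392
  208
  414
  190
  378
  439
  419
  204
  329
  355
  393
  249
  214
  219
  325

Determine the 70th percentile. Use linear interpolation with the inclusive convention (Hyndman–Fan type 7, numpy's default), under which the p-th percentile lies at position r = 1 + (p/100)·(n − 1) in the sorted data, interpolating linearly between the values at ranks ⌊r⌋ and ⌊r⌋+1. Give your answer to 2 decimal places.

380.80

Sorted: 190, 201, 204, 208, 214, 219, 249, 291, 318, 325, 328, 329, 355, 367, 378, 382, 392, 393, 414, 419, 439, 489.
n = 22.
r = 1 + (70/100)·(22 − 1) = 1 + 14.7 = 15.7.
Rank 15 is 378 and rank 16 is 382.
Interpolate: 378 + 0.7·(382 − 378) = 378 + 0.7·4 = 380.8.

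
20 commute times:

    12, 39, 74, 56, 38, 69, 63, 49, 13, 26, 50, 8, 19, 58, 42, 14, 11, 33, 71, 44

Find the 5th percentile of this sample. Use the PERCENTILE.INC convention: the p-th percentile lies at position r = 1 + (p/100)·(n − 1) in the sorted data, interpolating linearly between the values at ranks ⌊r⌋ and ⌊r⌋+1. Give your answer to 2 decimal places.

10.85

Sorted: 8, 11, 12, 13, 14, 19, 26, 33, 38, 39, 42, 44, 49, 50, 56, 58, 63, 69, 71, 74.
n = 20.
r = 1 + (5/100)·(20 − 1) = 1 + 0.95 = 1.95.
Rank 1 is 8 and rank 2 is 11.
Interpolate: 8 + 0.95·(11 − 8) = 8 + 0.95·3 = 10.85.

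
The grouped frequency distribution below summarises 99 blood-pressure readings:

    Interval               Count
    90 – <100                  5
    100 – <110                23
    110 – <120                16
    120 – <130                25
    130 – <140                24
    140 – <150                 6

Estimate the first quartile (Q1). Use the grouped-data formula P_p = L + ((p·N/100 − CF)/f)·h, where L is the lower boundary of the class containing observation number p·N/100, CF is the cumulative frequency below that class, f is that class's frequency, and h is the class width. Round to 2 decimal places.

N = 99; target position k = 25/100 · 99 = 24.75.
Cumulative frequencies: 5, 28, 44, 69, 93, 99.
Observation 24.75 falls in the class 100 – <110.
L = 100, CF = 5, f = 23, h = 10.
P25 = 100 + ((24.75 − 5)/23)·10 = 100 + 8.58696 = 108.587.

108.59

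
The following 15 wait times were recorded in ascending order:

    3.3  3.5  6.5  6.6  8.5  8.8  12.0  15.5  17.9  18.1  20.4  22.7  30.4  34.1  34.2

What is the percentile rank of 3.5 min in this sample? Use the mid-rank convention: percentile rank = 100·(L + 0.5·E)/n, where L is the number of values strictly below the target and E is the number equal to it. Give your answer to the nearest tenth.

Count below 3.5: L = 1; count equal: E = 1; n = 15.
Percentile rank = 100·(1 + 0.5·1)/15 = 100·1.5/15 = 10.

10.0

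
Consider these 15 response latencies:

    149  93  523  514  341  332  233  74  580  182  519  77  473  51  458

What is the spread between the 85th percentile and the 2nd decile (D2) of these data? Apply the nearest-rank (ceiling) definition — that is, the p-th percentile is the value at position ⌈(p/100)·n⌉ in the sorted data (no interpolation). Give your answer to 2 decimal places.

442.00

Sorted: 51, 74, 77, 93, 149, 182, 233, 332, 341, 458, 473, 514, 519, 523, 580.
n = 15.
P20: rank ⌈20/100·15⌉ = 3 → 77.
P85: rank ⌈85/100·15⌉ = 13 → 519.
Difference: 519 − 77 = 442.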